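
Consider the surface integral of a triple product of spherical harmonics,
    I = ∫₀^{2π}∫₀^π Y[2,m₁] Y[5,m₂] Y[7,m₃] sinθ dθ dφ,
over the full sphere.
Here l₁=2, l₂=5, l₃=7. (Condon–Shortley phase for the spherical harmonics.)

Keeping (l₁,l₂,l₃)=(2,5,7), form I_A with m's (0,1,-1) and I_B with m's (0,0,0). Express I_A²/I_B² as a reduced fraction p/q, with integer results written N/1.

l's match ⇒ only the (l;m) 3-j factors differ between A and B.
A: triangle coeff Δ(2,5,7) = 1/15015; Σ_t [0,0]: t=0:+1/69120 = 1/69120; (3j)²=4/143 [(2 5 7; 0 1 -1)], sign=+1
B: triangle coeff Δ(2,5,7) = 1/15015; Σ_t [0,0]: t=0:+1/57600 = 1/57600; (3j)²=21/715 [(2 5 7; 0 0 0)], sign=-1
I_A²/I_B² = (4/143)/(21/715) = 20/21

20/21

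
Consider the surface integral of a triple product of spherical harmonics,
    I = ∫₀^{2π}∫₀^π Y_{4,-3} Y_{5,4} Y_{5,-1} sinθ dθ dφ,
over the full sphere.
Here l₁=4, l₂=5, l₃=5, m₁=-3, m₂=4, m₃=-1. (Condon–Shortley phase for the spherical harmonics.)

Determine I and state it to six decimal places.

m-sum 0 ✓  L=14 even ✓  1≤5≤9 ✓
Π(2lᵢ+1) = 9×11×11 = 1089
triangle coeff Δ(4,5,5) = 1/3153150
Σ_t [0,4]: t=0:+1/69120 t=1:−1/1728 t=2:+1/576 t=3:−1/1728 t=4:+1/69120 = 7/11520
(3j)²=2/143 [(4 5 5; 0 0 0)], sign=-1
Σ_t [3,4]: t=3:−1/103680 t=4:+1/17280 = 1/20736
(3j)²=10/429 [(4 5 5; -3 4 -1)], sign=+1
⇒ 4πI² = 60/169
I = (-1)√(60/169/(4π)) = -0.16808437

-0.168084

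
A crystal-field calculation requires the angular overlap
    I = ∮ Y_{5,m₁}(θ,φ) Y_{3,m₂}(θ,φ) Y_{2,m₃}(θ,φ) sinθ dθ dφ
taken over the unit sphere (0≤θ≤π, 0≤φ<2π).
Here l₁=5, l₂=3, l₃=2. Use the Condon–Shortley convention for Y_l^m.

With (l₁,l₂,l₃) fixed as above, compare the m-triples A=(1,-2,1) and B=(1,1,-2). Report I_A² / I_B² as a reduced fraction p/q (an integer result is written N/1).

Shared (l₁,l₂,l₃)=(5,3,2): N and (l;000)² cancel in I_A²/I_B².
A: Δ = 6!·4!·0!/11! = 1/2310; Racah Σ t=1..1: t=1:−1/720 = -1/720; ⇒ 3j(5 3 2; 1 -2 1)² = 4/385, sgn +1
B: Δ = 6!·4!·0!/11! = 1/2310; Racah Σ t=4..4: t=4:+1/1152 = 1/1152; ⇒ 3j(5 3 2; 1 1 -2)² = 1/154, sgn +1
I_A²/I_B² = (4/385)/(1/154) = 8/5

8/5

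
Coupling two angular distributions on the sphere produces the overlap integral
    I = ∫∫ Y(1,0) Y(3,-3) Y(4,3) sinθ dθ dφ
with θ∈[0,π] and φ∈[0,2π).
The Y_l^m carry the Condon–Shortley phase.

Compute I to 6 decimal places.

Rules hold: Σm=0, L=8 even, 2≤4≤4.
N = 3·7·9 = 189
Δ = 0!·2!·6!/9! = 1/252
Racah Σ t=0..0: t=0:+1/36 = 1/36
⇒ 3j(1 3 4; 0 0 0)² = 4/63, sgn +1
Racah Σ t=0..0: t=0:+1/720 = 1/720
⇒ 3j(1 3 4; 0 -3 3)² = 1/36, sgn -1
4πI² = N·(3j₀)²·(3jₘ)² = 1/3
I = -1·√(0.333333/4π) = -0.16286750

-0.162868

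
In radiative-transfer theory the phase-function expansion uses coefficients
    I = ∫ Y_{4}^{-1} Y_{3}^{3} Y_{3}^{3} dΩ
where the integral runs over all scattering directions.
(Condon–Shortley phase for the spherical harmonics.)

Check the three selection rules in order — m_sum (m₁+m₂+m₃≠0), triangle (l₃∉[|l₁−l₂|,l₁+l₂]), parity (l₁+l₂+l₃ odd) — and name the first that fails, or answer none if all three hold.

m_sum

azimuthal sum: -1 + 3 + 3 = 5  ✗
1 ≤ 3 ≤ 7 (triangle on l)
L = 4 + 3 + 3 = 10 (even)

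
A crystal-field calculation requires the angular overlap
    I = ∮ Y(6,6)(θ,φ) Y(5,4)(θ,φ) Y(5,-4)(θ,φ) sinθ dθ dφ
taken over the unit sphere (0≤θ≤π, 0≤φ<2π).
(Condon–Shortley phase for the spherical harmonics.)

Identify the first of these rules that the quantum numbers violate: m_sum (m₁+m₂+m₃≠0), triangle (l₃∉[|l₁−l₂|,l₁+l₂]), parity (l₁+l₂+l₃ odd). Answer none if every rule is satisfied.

m_sum

azimuthal sum: 6 + 4 − 4 = 6  ✗
1 ≤ 5 ≤ 11 (triangle on l)
L = 6 + 5 + 5 = 16 (even)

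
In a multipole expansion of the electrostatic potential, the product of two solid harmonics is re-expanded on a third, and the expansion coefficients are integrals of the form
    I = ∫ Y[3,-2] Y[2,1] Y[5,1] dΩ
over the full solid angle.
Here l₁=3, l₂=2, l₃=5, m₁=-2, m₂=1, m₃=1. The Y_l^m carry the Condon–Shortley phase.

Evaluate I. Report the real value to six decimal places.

Checks pass: Σm=0; 10 even; l₃=5∈[1,5].
(2·3+1)(2·2+1)(2·5+1) = 385
Δ: 0! 6! 4! / 11! → 1/2310
sum: t=0:+1/144 = 1/144
3j²(3 2 5; 0 0 0) = Δ·Π!·Σ² = 10/231  (sign -1)
sum: t=0:+1/720 = 1/720
3j²(3 2 5; -2 1 1) = Δ·Π!·Σ² = 4/385  (sign +1)
combine: 4πI² = 385·10/231·4/385 = 40/231
take √, sign -1: I = -0.11738675

-0.117387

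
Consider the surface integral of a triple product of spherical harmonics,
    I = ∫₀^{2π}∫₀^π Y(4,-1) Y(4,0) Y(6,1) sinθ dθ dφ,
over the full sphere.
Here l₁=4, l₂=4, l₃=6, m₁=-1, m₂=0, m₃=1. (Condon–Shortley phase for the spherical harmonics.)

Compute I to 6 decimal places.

-0.103072

m-sum 0 ✓  L=14 even ✓  0≤6≤8 ✓
Π(2lᵢ+1) = 9×9×13 = 1053
triangle coeff Δ(4,4,6) = 1/1261260
Σ_t [0,2]: t=0:+1/4608 t=1:−1/1296 t=2:+1/4608 = -7/20736
(3j)²=20/1287 [(4 4 6; 0 0 0)], sign=-1
Σ_t [0,2]: t=0:+1/11520 t=1:−1/1728 t=2:+1/3456 = -7/34560
(3j)²=7/858 [(4 4 6; -1 0 1)], sign=+1
⇒ 4πI² = 210/1573
I = (-1)√(210/1573/(4π)) = -0.10307192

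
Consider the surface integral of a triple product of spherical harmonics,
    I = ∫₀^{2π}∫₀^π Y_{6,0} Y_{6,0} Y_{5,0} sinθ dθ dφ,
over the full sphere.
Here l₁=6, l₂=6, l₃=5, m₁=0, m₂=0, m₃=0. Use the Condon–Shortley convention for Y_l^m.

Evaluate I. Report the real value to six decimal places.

L=17 odd ⇒ parity kills the (l;000) factor ⇒ I = 0

0.000000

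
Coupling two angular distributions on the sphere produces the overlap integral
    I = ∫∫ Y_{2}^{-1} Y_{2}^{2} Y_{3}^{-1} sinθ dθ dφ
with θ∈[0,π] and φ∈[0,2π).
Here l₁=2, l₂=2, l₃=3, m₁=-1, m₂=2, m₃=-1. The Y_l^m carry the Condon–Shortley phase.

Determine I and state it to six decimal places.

Σlᵢ=7 odd — θ-integrand is odd under cosθ→−cosθ; I=0

0.000000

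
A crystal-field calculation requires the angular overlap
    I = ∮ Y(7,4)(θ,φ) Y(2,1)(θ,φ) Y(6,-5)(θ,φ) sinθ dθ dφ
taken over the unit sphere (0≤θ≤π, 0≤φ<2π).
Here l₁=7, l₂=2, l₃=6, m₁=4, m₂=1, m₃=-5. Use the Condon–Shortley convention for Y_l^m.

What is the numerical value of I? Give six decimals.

Σlᵢ=15 odd — θ-integrand is odd under cosθ→−cosθ; I=0

0.000000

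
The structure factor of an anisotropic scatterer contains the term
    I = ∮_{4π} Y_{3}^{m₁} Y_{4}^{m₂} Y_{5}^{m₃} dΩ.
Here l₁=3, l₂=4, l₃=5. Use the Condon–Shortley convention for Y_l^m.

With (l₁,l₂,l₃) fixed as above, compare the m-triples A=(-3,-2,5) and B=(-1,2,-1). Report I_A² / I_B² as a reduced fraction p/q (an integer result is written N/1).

3150/1849

l's match ⇒ only the (l;m) 3-j factors differ between A and B.
A: triangle coeff Δ(3,4,5) = 1/180180; Σ_t [2,2]: t=2:+1/34560 = 1/34560; (3j)²=5/286 [(3 4 5; -3 -2 5)], sign=+1
B: triangle coeff Δ(3,4,5) = 1/180180; Σ_t [0,2]: t=0:+1/34560 t=1:−1/720 t=2:+1/384 = 43/34560; (3j)²=1849/180180 [(3 4 5; -1 2 -1)], sign=+1
I_A²/I_B² = (5/286)/(1849/180180) = 3150/1849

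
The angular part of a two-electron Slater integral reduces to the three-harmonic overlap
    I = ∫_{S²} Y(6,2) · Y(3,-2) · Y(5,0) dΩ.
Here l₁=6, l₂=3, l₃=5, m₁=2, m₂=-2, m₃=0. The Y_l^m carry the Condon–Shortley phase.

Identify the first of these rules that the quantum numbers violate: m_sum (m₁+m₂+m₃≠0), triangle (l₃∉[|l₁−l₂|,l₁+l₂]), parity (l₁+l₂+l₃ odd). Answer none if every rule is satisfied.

azimuthal sum: 2 − 2 + 0 = 0  ✓
3 ≤ 5 ≤ 9 (triangle on l)  ✓
L = 6 + 3 + 5 = 14 (even)  ✓

none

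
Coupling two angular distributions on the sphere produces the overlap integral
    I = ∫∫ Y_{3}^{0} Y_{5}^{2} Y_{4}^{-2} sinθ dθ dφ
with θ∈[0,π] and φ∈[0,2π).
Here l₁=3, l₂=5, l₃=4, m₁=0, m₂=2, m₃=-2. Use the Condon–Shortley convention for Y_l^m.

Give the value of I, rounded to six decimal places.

Checks pass: Σm=0; 12 even; l₃=4∈[2,8].
(2·3+1)(2·5+1)(2·4+1) = 693
Δ: 4! 2! 6! / 13! → 1/180180
sum: t=1:−1/576 t=2:+1/144 t=3:−1/576 = 1/288
3j²(3 5 4; 0 0 0) = Δ·Π!·Σ² = 20/1001  (sign +1)
sum: t=1:−1/8640 t=2:+1/480 t=3:−1/576 = 1/4320
3j²(3 5 4; 0 2 -2) = Δ·Π!·Σ² = 1/2145  (sign +1)
combine: 4πI² = 693·20/1001·1/2145 = 12/1859
take √, sign +1: I = 0.02266449

0.022664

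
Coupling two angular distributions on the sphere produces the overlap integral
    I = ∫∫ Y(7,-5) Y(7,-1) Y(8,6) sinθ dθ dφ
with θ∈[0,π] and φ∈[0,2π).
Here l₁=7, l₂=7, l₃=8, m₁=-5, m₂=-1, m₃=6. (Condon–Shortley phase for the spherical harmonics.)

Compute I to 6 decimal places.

Rules hold: Σm=0, L=22 even, 0≤8≤14.
N = 15·15·17 = 3825
Δ = 6!·8!·8!/23! = 1/22086194130
Racah Σ t=0..6: t=0:+1/18289152000 t=1:−1/248832000 t=2:+1/24883200 t=3:−1/11943936 t=4:+1/24883200 t=5:−1/248832000 t=6:+1/18289152000 = -11/975421440
⇒ 3j(7 7 8; 0 0 0)² = 1750/289731, sgn -1
Racah Σ t=4..6: t=4:+1/2786918400 t=5:−1/3048192000 t=6:+1/41803776000 = 1/18289152000
⇒ 3j(7 7 8; -5 -1 6)² = 512/780045, sgn +1
4πI² = N·(3j₀)²·(3jₘ)² = 640000/42204149
I = -1·√(0.0151644/4π) = -0.03473821

-0.034738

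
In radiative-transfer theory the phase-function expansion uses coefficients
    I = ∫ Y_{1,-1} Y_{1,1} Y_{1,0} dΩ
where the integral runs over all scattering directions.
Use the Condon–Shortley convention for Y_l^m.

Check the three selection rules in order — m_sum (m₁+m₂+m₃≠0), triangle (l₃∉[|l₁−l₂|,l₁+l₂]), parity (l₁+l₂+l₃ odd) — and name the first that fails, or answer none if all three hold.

m₁+m₂+m₃ = -1 + 1 + 0 = 0  ✓
triangle: |1−1|=0 ≤ l₃=1 ≤ 1+1=2  ✓
parity: l₁+l₂+l₃ = 3 is odd  ✗

parity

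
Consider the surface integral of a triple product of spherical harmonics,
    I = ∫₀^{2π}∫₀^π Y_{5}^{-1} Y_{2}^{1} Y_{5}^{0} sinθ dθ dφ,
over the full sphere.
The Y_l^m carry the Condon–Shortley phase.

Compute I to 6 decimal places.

Checks pass: Σm=0; 12 even; l₃=5∈[3,7].
(2·5+1)(2·2+1)(2·5+1) = 605
Δ: 2! 8! 2! / 13! → 1/38610
sum: t=0:+1/2880 t=1:−1/576 t=2:+1/2880 = -1/960
3j²(5 2 5; 0 0 0) = Δ·Π!·Σ² = 10/429  (sign +1)
sum: t=1:−1/1440 t=2:+1/1152 = 1/5760
3j²(5 2 5; -1 1 0) = Δ·Π!·Σ² = 1/858  (sign -1)
combine: 4πI² = 605·10/429·1/858 = 25/1521
take √, sign -1: I = -0.03616600

-0.036166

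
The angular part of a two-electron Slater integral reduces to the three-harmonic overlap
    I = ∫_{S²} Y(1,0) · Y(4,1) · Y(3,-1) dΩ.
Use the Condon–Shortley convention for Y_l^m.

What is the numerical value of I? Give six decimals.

-0.238414

Rules hold: Σm=0, L=8 even, 3≤3≤5.
N = 3·9·7 = 189
Δ = 2!·0!·6!/9! = 1/252
Racah Σ t=1..1: t=1:−1/36 = -1/36
⇒ 3j(1 4 3; 0 0 0)² = 4/63, sgn +1
Racah Σ t=1..1: t=1:−1/48 = -1/48
⇒ 3j(1 4 3; 0 1 -1)² = 5/84, sgn -1
4πI² = N·(3j₀)²·(3jₘ)² = 5/7
I = -1·√(0.714286/4π) = -0.23841361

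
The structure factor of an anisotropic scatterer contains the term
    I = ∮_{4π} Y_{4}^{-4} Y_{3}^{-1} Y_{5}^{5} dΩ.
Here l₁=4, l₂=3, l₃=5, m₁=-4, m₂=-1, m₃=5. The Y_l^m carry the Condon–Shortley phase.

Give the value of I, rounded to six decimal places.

0.189625

m-sum 0 ✓  L=12 even ✓  1≤5≤7 ✓
Π(2lᵢ+1) = 9×7×11 = 693
triangle coeff Δ(4,3,5) = 1/180180
Σ_t [0,2]: t=0:+1/576 t=1:−1/144 t=2:+1/576 = -1/288
(3j)²=20/1001 [(4 3 5; 0 0 0)], sign=+1
Σ_t [2,2]: t=2:+1/34560 = 1/34560
(3j)²=14/429 [(4 3 5; -4 -1 5)], sign=+1
⇒ 4πI² = 840/1859
I = (+1)√(840/1859/(4π)) = 0.18962475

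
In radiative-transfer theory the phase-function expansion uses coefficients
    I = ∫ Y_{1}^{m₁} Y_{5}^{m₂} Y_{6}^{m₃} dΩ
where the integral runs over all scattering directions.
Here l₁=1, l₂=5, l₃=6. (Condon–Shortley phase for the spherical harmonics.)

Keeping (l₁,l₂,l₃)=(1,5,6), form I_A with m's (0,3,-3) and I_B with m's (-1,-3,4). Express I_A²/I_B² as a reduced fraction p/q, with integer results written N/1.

3/5

Same 1,5,6: normalisation and zero-m 3j drop out of the ratio.
A: Δ: 0! 2! 10! / 13! → 1/858; sum: t=0:+1/80640 = 1/80640; 3j²(1 5 6; 0 3 -3) = Δ·Π!·Σ² = 9/286  (sign -1)
B: Δ: 0! 2! 10! / 13! → 1/858; sum: t=0:+1/161280 = 1/161280; 3j²(1 5 6; -1 -3 4) = Δ·Π!·Σ² = 15/286  (sign +1)
I_A²/I_B² = (9/286)/(15/286) = 3/5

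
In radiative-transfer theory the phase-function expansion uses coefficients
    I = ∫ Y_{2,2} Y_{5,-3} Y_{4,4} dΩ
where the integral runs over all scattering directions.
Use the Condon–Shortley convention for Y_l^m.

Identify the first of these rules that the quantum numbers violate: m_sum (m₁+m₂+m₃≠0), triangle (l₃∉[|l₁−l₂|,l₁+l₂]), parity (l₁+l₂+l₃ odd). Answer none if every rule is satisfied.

azimuthal sum: 2 − 3 + 4 = 3  ✗
3 ≤ 4 ≤ 7 (triangle on l)
L = 2 + 5 + 4 = 11 (odd)

m_sum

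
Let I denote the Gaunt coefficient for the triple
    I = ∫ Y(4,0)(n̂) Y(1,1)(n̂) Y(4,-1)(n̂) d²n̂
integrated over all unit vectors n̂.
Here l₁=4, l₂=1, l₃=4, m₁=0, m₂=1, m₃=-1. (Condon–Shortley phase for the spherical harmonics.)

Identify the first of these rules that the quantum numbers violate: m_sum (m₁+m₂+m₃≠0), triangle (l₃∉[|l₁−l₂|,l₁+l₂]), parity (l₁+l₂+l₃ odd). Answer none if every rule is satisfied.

m₁+m₂+m₃ = 0 + 1 − 1 = 0  ✓
triangle: |4−1|=3 ≤ l₃=4 ≤ 4+1=5  ✓
parity: l₁+l₂+l₃ = 9 is odd  ✗

parity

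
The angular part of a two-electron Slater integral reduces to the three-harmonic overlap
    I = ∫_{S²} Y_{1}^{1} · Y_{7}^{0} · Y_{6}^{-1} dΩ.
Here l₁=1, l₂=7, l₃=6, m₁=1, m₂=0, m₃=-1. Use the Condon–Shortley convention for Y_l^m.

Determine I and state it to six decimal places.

0.160342

Checks pass: Σm=0; 14 even; l₃=6∈[6,8].
(2·1+1)(2·7+1)(2·6+1) = 585
Δ: 2! 0! 12! / 15! → 1/1365
sum: t=1:−1/518400 = -1/518400
3j²(1 7 6; 0 0 0) = Δ·Π!·Σ² = 7/195  (sign -1)
sum: t=0:+1/1209600 = 1/1209600
3j²(1 7 6; 1 0 -1) = Δ·Π!·Σ² = 1/65  (sign -1)
combine: 4πI² = 585·7/195·1/65 = 21/65
take √, sign +1: I = 0.16034227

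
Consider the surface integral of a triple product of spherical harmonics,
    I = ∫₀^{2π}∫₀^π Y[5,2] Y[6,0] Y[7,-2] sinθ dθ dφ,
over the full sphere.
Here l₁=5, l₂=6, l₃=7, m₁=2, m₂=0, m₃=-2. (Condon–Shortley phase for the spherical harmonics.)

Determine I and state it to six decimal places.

Rules hold: Σm=0, L=18 even, 1≤7≤11.
N = 11·13·15 = 2145
Δ = 4!·6!·8!/19! = 1/174594420
Racah Σ t=0..4: t=0:+1/4147200 t=1:−1/207360 t=2:+1/82944 t=3:−1/207360 t=4:+1/4147200 = 1/345600
⇒ 3j(5 6 7; 0 0 0)² = 420/46189, sgn -1
Racah Σ t=0..3: t=0:+1/1244160 t=1:−1/207360 t=2:+1/276480 t=3:−1/3110400 = -1/1382400
⇒ 3j(5 6 7; 2 0 -2)² = 189/92378, sgn +1
4πI² = N·(3j₀)²·(3jₘ)² = 595350/14919047
I = -1·√(0.0399054/4π) = -0.05635218

-0.056352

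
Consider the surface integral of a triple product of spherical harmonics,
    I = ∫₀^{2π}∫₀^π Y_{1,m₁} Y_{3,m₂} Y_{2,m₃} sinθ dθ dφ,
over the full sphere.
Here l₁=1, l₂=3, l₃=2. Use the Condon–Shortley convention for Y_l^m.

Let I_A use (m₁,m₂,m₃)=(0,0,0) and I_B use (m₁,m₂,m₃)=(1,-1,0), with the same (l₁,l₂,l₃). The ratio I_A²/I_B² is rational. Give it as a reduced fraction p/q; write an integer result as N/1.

3/2

Shared (l₁,l₂,l₃)=(1,3,2): N and (l;000)² cancel in I_A²/I_B².
A: Δ = 2!·0!·4!/7! = 1/105; Racah Σ t=1..1: t=1:−1/4 = -1/4; ⇒ 3j(1 3 2; 0 0 0)² = 3/35, sgn -1
B: Δ = 2!·0!·4!/7! = 1/105; Racah Σ t=0..0: t=0:+1/8 = 1/8; ⇒ 3j(1 3 2; 1 -1 0)² = 2/35, sgn +1
I_A²/I_B² = (3/35)/(2/35) = 3/2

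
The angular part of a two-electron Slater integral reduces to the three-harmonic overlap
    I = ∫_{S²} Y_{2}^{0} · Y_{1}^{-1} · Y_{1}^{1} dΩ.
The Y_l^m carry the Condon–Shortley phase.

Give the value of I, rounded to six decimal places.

0.126157

Rules hold: Σm=0, L=4 even, 1≤1≤3.
N = 5·3·3 = 45
Δ = 2!·2!·0!/5! = 1/30
Racah Σ t=1..1: t=1:−1/1 = -1/1
⇒ 3j(2 1 1; 0 0 0)² = 2/15, sgn +1
Racah Σ t=0..0: t=0:+1/4 = 1/4
⇒ 3j(2 1 1; 0 -1 1)² = 1/30, sgn +1
4πI² = N·(3j₀)²·(3jₘ)² = 1/5
I = +1·√(0.2/4π) = 0.12615663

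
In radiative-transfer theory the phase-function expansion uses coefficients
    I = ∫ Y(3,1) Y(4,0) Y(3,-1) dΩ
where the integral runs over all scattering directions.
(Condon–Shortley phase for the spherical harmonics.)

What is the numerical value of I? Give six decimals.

Rules hold: Σm=0, L=10 even, 1≤3≤7.
N = 7·9·7 = 441
Δ = 4!·2!·4!/11! = 1/34650
Racah Σ t=1..3: t=1:−1/72 t=2:+1/16 t=3:−1/72 = 5/144
⇒ 3j(3 4 3; 0 0 0)² = 2/77, sgn -1
Racah Σ t=0..2: t=0:+1/1152 t=1:−1/36 t=2:+1/32 = 5/1152
⇒ 3j(3 4 3; 1 0 -1)² = 1/1386, sgn +1
4πI² = N·(3j₀)²·(3jₘ)² = 1/121
I = -1·√(0.00826446/4π) = -0.02564498

-0.025645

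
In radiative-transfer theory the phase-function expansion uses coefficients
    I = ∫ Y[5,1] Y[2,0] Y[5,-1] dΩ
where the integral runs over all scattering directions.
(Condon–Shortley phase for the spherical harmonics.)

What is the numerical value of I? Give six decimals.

Checks pass: Σm=0; 12 even; l₃=5∈[3,7].
(2·5+1)(2·2+1)(2·5+1) = 605
Δ: 2! 8! 2! / 13! → 1/38610
sum: t=0:+1/2880 t=1:−1/576 t=2:+1/2880 = -1/960
3j²(5 2 5; 0 0 0) = Δ·Π!·Σ² = 10/429  (sign +1)
sum: t=0:+1/2304 t=1:−1/720 t=2:+1/5760 = -1/1280
3j²(5 2 5; 1 0 -1) = Δ·Π!·Σ² = 27/1430  (sign -1)
combine: 4πI² = 605·10/429·27/1430 = 45/169
take √, sign -1: I = -0.14556534

-0.145565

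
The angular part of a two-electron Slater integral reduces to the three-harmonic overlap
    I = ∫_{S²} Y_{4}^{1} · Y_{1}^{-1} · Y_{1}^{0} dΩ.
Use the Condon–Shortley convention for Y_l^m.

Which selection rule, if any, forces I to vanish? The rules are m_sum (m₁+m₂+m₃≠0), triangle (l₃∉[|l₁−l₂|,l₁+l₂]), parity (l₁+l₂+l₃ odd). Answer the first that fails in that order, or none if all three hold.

triangle

Σmᵢ = 0  ✓
l₃∈[|l₁−l₂|,l₁+l₂]=[3,5], have l₃=1  ✗
Σlᵢ = 6 ⇒ even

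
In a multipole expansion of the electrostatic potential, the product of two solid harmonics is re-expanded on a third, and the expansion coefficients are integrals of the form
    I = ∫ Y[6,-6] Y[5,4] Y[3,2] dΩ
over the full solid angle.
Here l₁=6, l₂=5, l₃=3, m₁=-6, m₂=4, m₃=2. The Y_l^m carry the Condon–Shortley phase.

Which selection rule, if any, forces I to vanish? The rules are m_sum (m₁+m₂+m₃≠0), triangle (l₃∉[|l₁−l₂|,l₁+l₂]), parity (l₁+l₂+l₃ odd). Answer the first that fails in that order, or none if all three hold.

m₁+m₂+m₃ = -6 + 4 + 2 = 0  ✓
triangle: |6−5|=1 ≤ l₃=3 ≤ 6+5=11  ✓
parity: l₁+l₂+l₃ = 14 is even  ✓

none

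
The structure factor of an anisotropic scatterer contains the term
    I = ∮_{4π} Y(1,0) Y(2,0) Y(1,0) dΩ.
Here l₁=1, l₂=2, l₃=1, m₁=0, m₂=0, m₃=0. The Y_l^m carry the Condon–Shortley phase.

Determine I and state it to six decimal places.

0.252313

Rules hold: Σm=0, L=4 even, 1≤1≤3.
N = 3·5·3 = 45
Δ = 2!·0!·2!/5! = 1/30
Racah Σ t=1..1: t=1:−1/1 = -1/1
⇒ 3j(1 2 1; 0 0 0)² = 2/15, sgn +1
(m-triple is (0,0,0) — same symbol as above.)
4πI² = N·(3j₀)²·(3jₘ)² = 4/5
I = +1·√(0.8/4π) = 0.25231325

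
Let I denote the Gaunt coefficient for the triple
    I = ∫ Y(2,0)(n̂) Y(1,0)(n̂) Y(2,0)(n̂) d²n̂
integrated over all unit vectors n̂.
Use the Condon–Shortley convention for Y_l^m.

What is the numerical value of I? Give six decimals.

L=5 odd ⇒ parity kills the (l;000) factor ⇒ I = 0

0.000000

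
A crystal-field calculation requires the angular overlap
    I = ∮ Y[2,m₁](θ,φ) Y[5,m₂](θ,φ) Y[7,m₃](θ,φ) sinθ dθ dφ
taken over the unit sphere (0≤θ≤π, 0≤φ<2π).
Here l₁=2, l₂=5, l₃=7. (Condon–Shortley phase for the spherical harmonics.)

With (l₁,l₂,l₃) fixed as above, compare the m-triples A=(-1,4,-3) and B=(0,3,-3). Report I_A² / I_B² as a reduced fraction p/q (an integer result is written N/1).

4/27

Same 2,5,7: normalisation and zero-m 3j drop out of the ratio.
A: Δ: 0! 4! 10! / 15! → 1/15015; sum: t=0:+1/2177280 = 1/2177280; 3j²(2 5 7; -1 4 -3) = Δ·Π!·Σ² = 8/3003  (sign +1)
B: Δ: 0! 4! 10! / 15! → 1/15015; sum: t=0:+1/322560 = 1/322560; 3j²(2 5 7; 0 3 -3) = Δ·Π!·Σ² = 18/1001  (sign +1)
I_A²/I_B² = (8/3003)/(18/1001) = 4/27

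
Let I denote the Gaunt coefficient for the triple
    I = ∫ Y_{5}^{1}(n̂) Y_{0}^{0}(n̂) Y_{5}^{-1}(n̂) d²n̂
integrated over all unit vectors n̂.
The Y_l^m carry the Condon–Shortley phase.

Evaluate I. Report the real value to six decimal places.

-0.282095

Rules hold: Σm=0, L=10 even, 5≤5≤5.
N = 11·1·11 = 121
Δ = 0!·10!·0!/11! = 1/11
Racah Σ t=0..0: t=0:+1/14400 = 1/14400
⇒ 3j(5 0 5; 0 0 0)² = 1/11, sgn -1
Racah Σ t=0..0: t=0:+1/17280 = 1/17280
⇒ 3j(5 0 5; 1 0 -1)² = 1/11, sgn +1
4πI² = N·(3j₀)²·(3jₘ)² = 1/1
I = -1·√(1/4π) = -0.28209479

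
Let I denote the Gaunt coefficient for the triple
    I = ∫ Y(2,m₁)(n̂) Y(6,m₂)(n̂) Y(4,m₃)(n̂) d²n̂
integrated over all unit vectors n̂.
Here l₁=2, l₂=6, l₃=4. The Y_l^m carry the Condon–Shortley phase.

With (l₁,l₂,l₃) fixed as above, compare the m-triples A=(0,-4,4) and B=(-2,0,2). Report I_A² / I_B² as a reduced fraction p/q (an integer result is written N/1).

3/1

l's match ⇒ only the (l;m) 3-j factors differ between A and B.
A: triangle coeff Δ(2,6,4) = 1/6435; Σ_t [2,2]: t=2:+1/161280 = 1/161280; (3j)²=1/143 [(2 6 4; 0 -4 4)], sign=+1
B: triangle coeff Δ(2,6,4) = 1/6435; Σ_t [4,4]: t=4:+1/34560 = 1/34560; (3j)²=1/429 [(2 6 4; -2 0 2)], sign=+1
I_A²/I_B² = (1/143)/(1/429) = 3/1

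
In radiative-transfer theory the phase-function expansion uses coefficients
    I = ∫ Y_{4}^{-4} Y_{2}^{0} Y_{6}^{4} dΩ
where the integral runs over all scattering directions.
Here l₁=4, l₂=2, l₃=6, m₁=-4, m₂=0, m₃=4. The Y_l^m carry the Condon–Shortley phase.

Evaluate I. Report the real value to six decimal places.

0.106690

Rules hold: Σm=0, L=12 even, 2≤6≤6.
N = 9·5·13 = 585
Δ = 0!·8!·4!/13! = 1/6435
Racah Σ t=0..0: t=0:+1/2304 = 1/2304
⇒ 3j(4 2 6; 0 0 0)² = 5/143, sgn +1
Racah Σ t=0..0: t=0:+1/161280 = 1/161280
⇒ 3j(4 2 6; -4 0 4)² = 1/143, sgn +1
4πI² = N·(3j₀)²·(3jₘ)² = 225/1573
I = +1·√(0.143039/4π) = 0.10668957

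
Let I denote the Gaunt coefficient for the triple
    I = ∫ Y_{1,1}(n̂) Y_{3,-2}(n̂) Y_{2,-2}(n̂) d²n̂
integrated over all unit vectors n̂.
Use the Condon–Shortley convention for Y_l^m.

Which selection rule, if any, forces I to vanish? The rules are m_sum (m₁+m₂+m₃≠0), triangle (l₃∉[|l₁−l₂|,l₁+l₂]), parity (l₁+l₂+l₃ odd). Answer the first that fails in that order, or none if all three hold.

Σmᵢ = -3  ✗
l₃∈[|l₁−l₂|,l₁+l₂]=[2,4], have l₃=2
Σlᵢ = 6 ⇒ even

m_sum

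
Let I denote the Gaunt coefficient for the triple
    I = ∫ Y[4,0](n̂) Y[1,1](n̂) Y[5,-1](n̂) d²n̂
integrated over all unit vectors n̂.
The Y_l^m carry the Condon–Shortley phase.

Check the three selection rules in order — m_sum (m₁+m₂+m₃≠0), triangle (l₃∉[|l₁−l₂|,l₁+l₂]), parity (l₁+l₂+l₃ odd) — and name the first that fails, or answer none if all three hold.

none

m₁+m₂+m₃ = 0 + 1 − 1 = 0  ✓
triangle: |4−1|=3 ≤ l₃=5 ≤ 4+1=5  ✓
parity: l₁+l₂+l₃ = 10 is even  ✓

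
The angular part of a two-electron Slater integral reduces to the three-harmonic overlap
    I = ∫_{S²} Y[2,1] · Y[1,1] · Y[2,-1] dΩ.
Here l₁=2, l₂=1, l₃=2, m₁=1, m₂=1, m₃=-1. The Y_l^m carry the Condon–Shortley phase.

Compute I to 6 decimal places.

m-sum = 1 + 1 − 1 = 1 ≠ 0 ⇒ I = 0

0.000000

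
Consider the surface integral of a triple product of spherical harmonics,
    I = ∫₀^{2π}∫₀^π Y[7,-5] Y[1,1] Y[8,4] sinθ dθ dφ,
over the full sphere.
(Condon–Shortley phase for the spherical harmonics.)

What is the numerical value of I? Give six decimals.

0.074948

m-sum 0 ✓  L=16 even ✓  6≤8≤8 ✓
Π(2lᵢ+1) = 15×3×17 = 765
triangle coeff Δ(7,1,8) = 1/2040
Σ_t [0,0]: t=0:+1/25401600 = 1/25401600
(3j)²=8/255 [(7 1 8; 0 0 0)], sign=+1
Σ_t [0,0]: t=0:+1/1916006400 = 1/1916006400
(3j)²=1/340 [(7 1 8; -5 1 4)], sign=+1
⇒ 4πI² = 6/85
I = (+1)√(6/85/(4π)) = 0.07494820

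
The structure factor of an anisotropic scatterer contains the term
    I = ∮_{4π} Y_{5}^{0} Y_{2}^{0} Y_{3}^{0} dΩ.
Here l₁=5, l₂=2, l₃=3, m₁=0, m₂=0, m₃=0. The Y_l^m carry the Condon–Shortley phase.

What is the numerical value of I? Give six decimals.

Checks pass: Σm=0; 10 even; l₃=3∈[3,7].
(2·5+1)(2·2+1)(2·3+1) = 385
Δ: 4! 6! 0! / 11! → 1/2310
sum: t=2:+1/144 = 1/144
3j²(5 2 3; 0 0 0) = Δ·Π!·Σ² = 10/231  (sign -1)
(m-triple is (0,0,0) — same symbol as above.)
combine: 4πI² = 385·10/231·10/231 = 500/693
take √, sign +1: I = 0.23961470

0.239615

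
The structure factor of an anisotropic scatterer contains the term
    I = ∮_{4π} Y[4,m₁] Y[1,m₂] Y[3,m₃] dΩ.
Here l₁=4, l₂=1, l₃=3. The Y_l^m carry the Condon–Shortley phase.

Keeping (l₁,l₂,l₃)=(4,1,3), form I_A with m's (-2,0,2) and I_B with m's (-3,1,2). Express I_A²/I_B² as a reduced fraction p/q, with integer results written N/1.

l's match ⇒ only the (l;m) 3-j factors differ between A and B.
A: triangle coeff Δ(4,1,3) = 1/252; Σ_t [1,1]: t=1:−1/120 = -1/120; (3j)²=1/21 [(4 1 3; -2 0 2)], sign=+1
B: triangle coeff Δ(4,1,3) = 1/252; Σ_t [2,2]: t=2:+1/240 = 1/240; (3j)²=1/12 [(4 1 3; -3 1 2)], sign=-1
I_A²/I_B² = (1/21)/(1/12) = 4/7

4/7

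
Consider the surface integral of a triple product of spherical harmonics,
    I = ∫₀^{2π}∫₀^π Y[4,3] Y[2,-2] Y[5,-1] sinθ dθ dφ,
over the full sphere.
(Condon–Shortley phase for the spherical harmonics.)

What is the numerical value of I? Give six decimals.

L=11 odd ⇒ parity kills the (l;000) factor ⇒ I = 0

0.000000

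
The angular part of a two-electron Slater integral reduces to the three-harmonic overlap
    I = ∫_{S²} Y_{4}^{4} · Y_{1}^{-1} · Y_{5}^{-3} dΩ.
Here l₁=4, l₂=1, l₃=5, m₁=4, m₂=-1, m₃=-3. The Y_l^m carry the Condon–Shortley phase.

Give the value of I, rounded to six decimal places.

-0.049106

m-sum 0 ✓  L=10 even ✓  3≤5≤5 ✓
Π(2lᵢ+1) = 9×3×11 = 297
triangle coeff Δ(4,1,5) = 1/495
Σ_t [0,0]: t=0:+1/576 = 1/576
(3j)²=5/99 [(4 1 5; 0 0 0)], sign=-1
Σ_t [0,0]: t=0:+1/80640 = 1/80640
(3j)²=1/495 [(4 1 5; 4 -1 -3)], sign=+1
⇒ 4πI² = 1/33
I = (-1)√(1/33/(4π)) = -0.04910640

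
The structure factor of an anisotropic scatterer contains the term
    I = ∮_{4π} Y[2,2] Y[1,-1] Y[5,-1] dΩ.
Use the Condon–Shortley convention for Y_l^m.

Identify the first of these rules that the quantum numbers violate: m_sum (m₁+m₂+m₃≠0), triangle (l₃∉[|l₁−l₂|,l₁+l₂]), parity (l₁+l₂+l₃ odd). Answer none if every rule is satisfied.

triangle

azimuthal sum: 2 − 1 − 1 = 0  ✓
1 ≤ 5 ≤ 3 (triangle on l)  ✗
L = 2 + 1 + 5 = 8 (even)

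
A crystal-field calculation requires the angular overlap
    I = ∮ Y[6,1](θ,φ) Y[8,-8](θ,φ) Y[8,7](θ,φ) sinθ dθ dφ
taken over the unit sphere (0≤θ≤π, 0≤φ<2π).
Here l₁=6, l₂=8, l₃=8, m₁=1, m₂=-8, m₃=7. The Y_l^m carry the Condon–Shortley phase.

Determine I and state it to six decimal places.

Checks pass: Σm=0; 22 even; l₃=8∈[2,14].
(2·6+1)(2·8+1)(2·8+1) = 3757
Δ: 6! 6! 10! / 23! → 1/13742520792
sum: t=0:+1/41803776000 t=1:−1/435456000 t=2:+1/39813120 t=3:−1/18662400 t=4:+1/39813120 t=5:−1/435456000 t=6:+1/41803776000 = -11/1393459200
3j²(6 8 8; 0 0 0) = Δ·Π!·Σ² = 600/96577  (sign -1)
sum: t=0:+1/313528320000 = 1/313528320000
3j²(6 8 8; 1 -8 7) = Δ·Π!·Σ² = 91/7429  (sign -1)
combine: 4πI² = 3757·600/96577·91/7429 = 54600/190969
take √, sign +1: I = 0.15083772

0.150838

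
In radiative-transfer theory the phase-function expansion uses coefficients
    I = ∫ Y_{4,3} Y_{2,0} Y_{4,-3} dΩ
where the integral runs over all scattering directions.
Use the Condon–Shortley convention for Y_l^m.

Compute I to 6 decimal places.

0.057344

Rules hold: Σm=0, L=10 even, 2≤4≤6.
N = 9·5·9 = 405
Δ = 2!·6!·2!/11! = 1/13860
Racah Σ t=0..2: t=0:+1/192 t=1:−1/36 t=2:+1/192 = -5/288
⇒ 3j(4 2 4; 0 0 0)² = 20/693, sgn -1
Racah Σ t=0..1: t=0:+1/480 t=1:−1/720 = 1/1440
⇒ 3j(4 2 4; 3 0 -3)² = 7/1980, sgn -1
4πI² = N·(3j₀)²·(3jₘ)² = 5/121
I = +1·√(0.0413223/4π) = 0.05734392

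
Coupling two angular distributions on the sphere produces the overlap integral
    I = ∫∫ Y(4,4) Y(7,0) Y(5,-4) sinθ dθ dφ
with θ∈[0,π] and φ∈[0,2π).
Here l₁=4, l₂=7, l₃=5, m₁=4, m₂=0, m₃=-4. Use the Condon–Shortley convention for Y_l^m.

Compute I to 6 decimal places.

Rules hold: Σm=0, L=16 even, 3≤5≤11.
N = 9·15·11 = 1485
Δ = 6!·2!·8!/17! = 1/6126120
Racah Σ t=2..4: t=2:+1/69120 t=3:−1/20736 t=4:+1/69120 = -1/51840
⇒ 3j(4 7 5; 0 0 0)² = 280/21879, sgn +1
Racah Σ t=0..0: t=0:+1/7257600 = 1/7257600
⇒ 3j(4 7 5; 4 0 -4)² = 14/12155, sgn -1
4πI² = N·(3j₀)²·(3jₘ)² = 11760/537251
I = -1·√(0.0218892/4π) = -0.04173593

-0.041736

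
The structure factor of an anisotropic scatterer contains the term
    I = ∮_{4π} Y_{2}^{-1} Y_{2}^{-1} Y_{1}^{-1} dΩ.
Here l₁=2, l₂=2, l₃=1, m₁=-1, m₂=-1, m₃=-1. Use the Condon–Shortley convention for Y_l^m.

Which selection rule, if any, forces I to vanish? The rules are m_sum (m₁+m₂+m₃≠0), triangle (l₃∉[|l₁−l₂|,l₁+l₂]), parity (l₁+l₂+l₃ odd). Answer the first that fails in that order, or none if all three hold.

azimuthal sum: -1 − 1 − 1 = -3  ✗
0 ≤ 1 ≤ 4 (triangle on l)
L = 2 + 2 + 1 = 5 (odd)

m_sum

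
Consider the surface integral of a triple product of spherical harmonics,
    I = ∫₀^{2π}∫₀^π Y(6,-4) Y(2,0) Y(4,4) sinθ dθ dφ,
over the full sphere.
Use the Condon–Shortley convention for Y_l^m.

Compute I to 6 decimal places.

0.106690

Rules hold: Σm=0, L=12 even, 4≤4≤8.
N = 13·5·9 = 585
Δ = 4!·8!·0!/13! = 1/6435
Racah Σ t=2..2: t=2:+1/2304 = 1/2304
⇒ 3j(6 2 4; 0 0 0)² = 5/143, sgn +1
Racah Σ t=2..2: t=2:+1/161280 = 1/161280
⇒ 3j(6 2 4; -4 0 4)² = 1/143, sgn +1
4πI² = N·(3j₀)²·(3jₘ)² = 225/1573
I = +1·√(0.143039/4π) = 0.10668957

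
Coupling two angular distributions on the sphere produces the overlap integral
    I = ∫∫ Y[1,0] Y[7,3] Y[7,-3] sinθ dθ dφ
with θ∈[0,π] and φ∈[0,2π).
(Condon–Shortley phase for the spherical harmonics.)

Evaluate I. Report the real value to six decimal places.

0.000000

Σlᵢ=15 odd — θ-integrand is odd under cosθ→−cosθ; I=0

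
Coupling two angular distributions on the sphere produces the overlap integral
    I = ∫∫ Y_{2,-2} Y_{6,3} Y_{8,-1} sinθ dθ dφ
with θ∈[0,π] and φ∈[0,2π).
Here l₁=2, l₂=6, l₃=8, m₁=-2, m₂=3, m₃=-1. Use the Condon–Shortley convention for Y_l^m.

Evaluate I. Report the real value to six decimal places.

m-sum 0 ✓  L=16 even ✓  4≤8≤8 ✓
Π(2lᵢ+1) = 5×13×17 = 1105
triangle coeff Δ(2,6,8) = 1/30940
Σ_t [0,0]: t=0:+1/2073600 = 1/2073600
(3j)²=28/1105 [(2 6 8; 0 0 0)], sign=+1
Σ_t [0,0]: t=0:+1/52254720 = 1/52254720
(3j)²=1/884 [(2 6 8; -2 3 -1)], sign=-1
⇒ 4πI² = 7/221
I = (-1)√(7/221/(4π)) = -0.05020511

-0.050205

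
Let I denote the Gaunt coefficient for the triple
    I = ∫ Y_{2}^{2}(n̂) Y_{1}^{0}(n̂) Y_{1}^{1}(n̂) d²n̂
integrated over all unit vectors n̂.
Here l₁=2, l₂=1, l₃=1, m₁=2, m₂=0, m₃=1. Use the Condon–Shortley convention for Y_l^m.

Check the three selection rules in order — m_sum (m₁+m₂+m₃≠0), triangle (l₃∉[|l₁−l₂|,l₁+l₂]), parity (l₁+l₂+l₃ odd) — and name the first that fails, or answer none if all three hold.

m_sum

Σmᵢ = 3  ✗
l₃∈[|l₁−l₂|,l₁+l₂]=[1,3], have l₃=1
Σlᵢ = 4 ⇒ even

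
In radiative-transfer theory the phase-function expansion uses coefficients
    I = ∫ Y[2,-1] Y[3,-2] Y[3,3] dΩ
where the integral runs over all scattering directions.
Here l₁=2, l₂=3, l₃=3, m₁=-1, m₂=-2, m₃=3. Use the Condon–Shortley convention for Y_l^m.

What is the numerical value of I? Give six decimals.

-0.210261

Rules hold: Σm=0, L=8 even, 1≤3≤5.
N = 5·7·7 = 245
Δ = 2!·2!·4!/9! = 1/3780
Racah Σ t=0..2: t=0:+1/24 t=1:−1/4 t=2:+1/24 = -1/6
⇒ 3j(2 3 3; 0 0 0)² = 4/105, sgn +1
Racah Σ t=1..1: t=1:−1/48 = -1/48
⇒ 3j(2 3 3; -1 -2 3)² = 5/84, sgn -1
4πI² = N·(3j₀)²·(3jₘ)² = 5/9
I = -1·√(0.555556/4π) = -0.21026104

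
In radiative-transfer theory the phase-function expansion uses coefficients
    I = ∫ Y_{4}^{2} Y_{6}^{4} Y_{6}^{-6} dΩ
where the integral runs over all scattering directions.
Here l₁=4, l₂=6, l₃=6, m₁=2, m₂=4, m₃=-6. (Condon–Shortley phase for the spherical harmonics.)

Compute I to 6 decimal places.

0.174397

Checks pass: Σm=0; 16 even; l₃=6∈[2,10].
(2·4+1)(2·6+1)(2·6+1) = 1521
Δ: 4! 4! 8! / 17! → 1/15315300
sum: t=0:+1/829440 t=1:−1/25920 t=2:+1/9216 t=3:−1/25920 t=4:+1/829440 = 7/207360
3j²(4 6 6; 0 0 0) = Δ·Π!·Σ² = 28/2431  (sign +1)
sum: t=2:+1/3870720 = 1/3870720
3j²(4 6 6; 2 4 -6) = Δ·Π!·Σ² = 135/6188  (sign +1)
combine: 4πI² = 1521·28/2431·135/6188 = 1215/3179
take √, sign +1: I = 0.17439657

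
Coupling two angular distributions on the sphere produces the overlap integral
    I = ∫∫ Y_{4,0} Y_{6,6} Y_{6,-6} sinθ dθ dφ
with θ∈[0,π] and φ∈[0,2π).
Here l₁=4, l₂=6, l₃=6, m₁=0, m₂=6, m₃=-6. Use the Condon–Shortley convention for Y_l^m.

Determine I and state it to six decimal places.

Checks pass: Σm=0; 16 even; l₃=6∈[2,10].
(2·4+1)(2·6+1)(2·6+1) = 1521
Δ: 4! 4! 8! / 17! → 1/15315300
sum: t=0:+1/829440 t=1:−1/25920 t=2:+1/9216 t=3:−1/25920 t=4:+1/829440 = 7/207360
3j²(4 6 6; 0 0 0) = Δ·Π!·Σ² = 28/2431  (sign +1)
sum: t=4:+1/23224320 = 1/23224320
3j²(4 6 6; 0 6 -6) = Δ·Π!·Σ² = 99/6188  (sign +1)
combine: 4πI² = 1521·28/2431·99/6188 = 81/289
take √, sign +1: I = 0.14934430

0.149344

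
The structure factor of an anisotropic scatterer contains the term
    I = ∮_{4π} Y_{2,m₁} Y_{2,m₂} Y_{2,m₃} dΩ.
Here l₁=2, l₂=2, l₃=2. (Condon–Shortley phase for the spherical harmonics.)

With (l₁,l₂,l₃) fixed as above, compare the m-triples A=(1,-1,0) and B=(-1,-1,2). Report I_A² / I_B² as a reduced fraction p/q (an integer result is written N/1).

Shared (l₁,l₂,l₃)=(2,2,2): N and (l;000)² cancel in I_A²/I_B².
A: Δ = 2!·2!·2!/7! = 1/630; Racah Σ t=0..1: t=0:+1/2 t=1:−1/4 = 1/4; ⇒ 3j(2 2 2; 1 -1 0)² = 1/70, sgn +1
B: Δ = 2!·2!·2!/7! = 1/630; Racah Σ t=1..1: t=1:−1/4 = -1/4; ⇒ 3j(2 2 2; -1 -1 2)² = 3/35, sgn -1
I_A²/I_B² = (1/70)/(3/35) = 1/6

1/6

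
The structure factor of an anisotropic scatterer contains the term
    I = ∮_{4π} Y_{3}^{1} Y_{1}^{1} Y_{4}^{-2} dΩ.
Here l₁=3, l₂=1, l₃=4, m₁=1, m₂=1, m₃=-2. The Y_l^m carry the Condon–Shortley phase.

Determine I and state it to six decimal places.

0.238414

Rules hold: Σm=0, L=8 even, 2≤4≤4.
N = 7·3·9 = 189
Δ = 0!·6!·2!/9! = 1/252
Racah Σ t=0..0: t=0:+1/36 = 1/36
⇒ 3j(3 1 4; 0 0 0)² = 4/63, sgn +1
Racah Σ t=0..0: t=0:+1/96 = 1/96
⇒ 3j(3 1 4; 1 1 -2)² = 5/84, sgn +1
4πI² = N·(3j₀)²·(3jₘ)² = 5/7
I = +1·√(0.714286/4π) = 0.23841361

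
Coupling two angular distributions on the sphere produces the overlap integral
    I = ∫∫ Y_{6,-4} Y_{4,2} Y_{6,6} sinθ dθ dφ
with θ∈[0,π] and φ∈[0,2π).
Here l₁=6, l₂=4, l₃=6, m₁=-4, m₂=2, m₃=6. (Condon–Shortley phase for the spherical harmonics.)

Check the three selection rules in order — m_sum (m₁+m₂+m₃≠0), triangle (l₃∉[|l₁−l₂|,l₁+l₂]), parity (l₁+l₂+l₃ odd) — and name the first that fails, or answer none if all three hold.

Σmᵢ = 4  ✗
l₃∈[|l₁−l₂|,l₁+l₂]=[2,10], have l₃=6
Σlᵢ = 16 ⇒ even

m_sum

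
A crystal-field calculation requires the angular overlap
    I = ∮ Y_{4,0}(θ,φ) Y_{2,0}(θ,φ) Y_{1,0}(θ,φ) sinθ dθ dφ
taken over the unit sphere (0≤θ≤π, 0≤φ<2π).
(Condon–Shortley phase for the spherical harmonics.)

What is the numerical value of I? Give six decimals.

0.000000

|4−2|≤1≤4+2 violated ⇒ I = 0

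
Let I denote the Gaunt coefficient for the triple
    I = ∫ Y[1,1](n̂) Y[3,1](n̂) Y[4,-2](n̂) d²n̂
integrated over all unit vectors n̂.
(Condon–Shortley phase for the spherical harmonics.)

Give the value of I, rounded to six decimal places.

Rules hold: Σm=0, L=8 even, 2≤4≤4.
N = 3·7·9 = 189
Δ = 0!·2!·6!/9! = 1/252
Racah Σ t=0..0: t=0:+1/36 = 1/36
⇒ 3j(1 3 4; 0 0 0)² = 4/63, sgn +1
Racah Σ t=0..0: t=0:+1/96 = 1/96
⇒ 3j(1 3 4; 1 1 -2)² = 5/84, sgn +1
4πI² = N·(3j₀)²·(3jₘ)² = 5/7
I = +1·√(0.714286/4π) = 0.23841361

0.238414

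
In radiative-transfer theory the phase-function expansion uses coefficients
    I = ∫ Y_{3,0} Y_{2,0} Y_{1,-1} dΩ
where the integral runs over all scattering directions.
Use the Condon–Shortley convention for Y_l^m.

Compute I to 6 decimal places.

0.000000

Σmᵢ = -1 ≠ 0, so the φ-integral vanishes; I = 0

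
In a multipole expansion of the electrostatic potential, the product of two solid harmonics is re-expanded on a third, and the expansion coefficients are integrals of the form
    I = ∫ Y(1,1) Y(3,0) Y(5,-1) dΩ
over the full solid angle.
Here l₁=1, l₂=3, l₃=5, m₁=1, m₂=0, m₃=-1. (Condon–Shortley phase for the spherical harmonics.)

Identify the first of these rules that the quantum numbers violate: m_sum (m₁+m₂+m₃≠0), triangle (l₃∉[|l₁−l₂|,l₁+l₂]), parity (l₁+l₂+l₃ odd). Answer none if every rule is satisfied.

triangle

m₁+m₂+m₃ = 1 + 0 − 1 = 0  ✓
triangle: |1−3|=2 ≤ l₃=5 ≤ 1+3=4  ✗
parity: l₁+l₂+l₃ = 9 is odd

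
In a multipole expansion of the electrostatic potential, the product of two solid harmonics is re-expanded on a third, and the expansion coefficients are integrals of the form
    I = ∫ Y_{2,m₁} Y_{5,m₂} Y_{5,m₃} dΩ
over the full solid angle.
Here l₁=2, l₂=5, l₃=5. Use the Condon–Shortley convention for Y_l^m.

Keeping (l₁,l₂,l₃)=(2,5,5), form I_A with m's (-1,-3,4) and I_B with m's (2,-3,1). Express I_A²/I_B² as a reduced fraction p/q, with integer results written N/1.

21/16

Shared (l₁,l₂,l₃)=(2,5,5): N and (l;000)² cancel in I_A²/I_B².
A: Δ = 2!·2!·8!/13! = 1/38610; Racah Σ t=1..2: t=1:−1/10080 t=2:+1/80640 = -1/11520; ⇒ 3j(2 5 5; -1 -3 4)² = 49/1430, sgn +1
B: Δ = 2!·2!·8!/13! = 1/38610; Racah Σ t=0..0: t=0:+1/5760 = 1/5760; ⇒ 3j(2 5 5; 2 -3 1)² = 56/2145, sgn +1
I_A²/I_B² = (49/1430)/(56/2145) = 21/16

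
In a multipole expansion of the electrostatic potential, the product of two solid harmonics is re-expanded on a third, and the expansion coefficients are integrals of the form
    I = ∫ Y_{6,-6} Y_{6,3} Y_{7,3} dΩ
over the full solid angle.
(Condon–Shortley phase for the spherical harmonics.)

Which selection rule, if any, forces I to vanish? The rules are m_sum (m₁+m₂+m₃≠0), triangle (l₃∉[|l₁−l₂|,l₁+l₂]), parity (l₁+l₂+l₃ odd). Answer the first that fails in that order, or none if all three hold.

parity

Σmᵢ = 0  ✓
l₃∈[|l₁−l₂|,l₁+l₂]=[0,12], have l₃=7  ✓
Σlᵢ = 19 ⇒ odd  ✗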